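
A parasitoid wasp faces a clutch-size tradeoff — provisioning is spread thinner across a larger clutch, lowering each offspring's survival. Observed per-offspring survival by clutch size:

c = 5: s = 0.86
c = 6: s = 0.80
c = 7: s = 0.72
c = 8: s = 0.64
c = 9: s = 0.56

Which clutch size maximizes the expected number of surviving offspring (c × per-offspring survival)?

Expected surviving offspring = c × s(c):
  c=5: 5 × 0.86 = 4.300
  c=6: 6 × 0.80 = 4.800
  c=7: 7 × 0.72 = 5.040
  c=8: 8 × 0.64 = 5.120
  c=9: 9 × 0.56 = 5.040
Maximum at c = 8 (5.120 surviving offspring).

8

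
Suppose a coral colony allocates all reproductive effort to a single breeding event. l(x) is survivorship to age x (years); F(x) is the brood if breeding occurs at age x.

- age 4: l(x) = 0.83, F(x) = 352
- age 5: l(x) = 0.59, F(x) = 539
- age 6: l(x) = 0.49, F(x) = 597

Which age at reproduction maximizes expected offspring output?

Expected offspring if breeding at age x = l(x) × F(x):
  age 4: 0.83 × 352 = 292.160
  age 5: 0.59 × 539 = 318.010
  age 6: 0.49 × 597 = 292.530
Maximum at age 5 (318.010).

5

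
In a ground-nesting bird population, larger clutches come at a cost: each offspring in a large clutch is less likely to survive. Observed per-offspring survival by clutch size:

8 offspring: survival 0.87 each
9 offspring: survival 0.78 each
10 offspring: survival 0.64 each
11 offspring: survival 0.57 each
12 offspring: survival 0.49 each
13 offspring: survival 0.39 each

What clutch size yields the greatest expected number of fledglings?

Expected fledglings = c × s(c):
  c=8: 8 × 0.87 = 6.960
  c=9: 9 × 0.78 = 7.020
  c=10: 10 × 0.64 = 6.400
  c=11: 11 × 0.57 = 6.270
  c=12: 12 × 0.49 = 5.880
  c=13: 13 × 0.39 = 5.070
Maximum at c = 9 (7.020 fledglings).

9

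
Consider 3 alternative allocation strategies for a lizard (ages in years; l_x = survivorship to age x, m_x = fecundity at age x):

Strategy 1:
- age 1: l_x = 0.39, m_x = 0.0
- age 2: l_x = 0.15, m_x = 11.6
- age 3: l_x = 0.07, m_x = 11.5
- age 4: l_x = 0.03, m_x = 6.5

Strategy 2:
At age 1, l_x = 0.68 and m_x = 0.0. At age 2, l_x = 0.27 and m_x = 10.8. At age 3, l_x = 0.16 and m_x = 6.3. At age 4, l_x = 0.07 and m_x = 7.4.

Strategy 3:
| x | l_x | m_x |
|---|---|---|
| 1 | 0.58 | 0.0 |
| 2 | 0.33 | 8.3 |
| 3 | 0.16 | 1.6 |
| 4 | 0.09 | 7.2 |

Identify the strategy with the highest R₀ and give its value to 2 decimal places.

4.44

Strategy 1: R₀ = 0.39×0.0 + 0.15×11.6 + 0.07×11.5 + 0.03×6.5 = 2.7400
Strategy 2: R₀ = 0.68×0.0 + 0.27×10.8 + 0.16×6.3 + 0.07×7.4 = 4.4420
Strategy 3: R₀ = 0.58×0.0 + 0.33×8.3 + 0.16×1.6 + 0.09×7.2 = 3.6430
Highest R₀: strategy 2 with 4.4420.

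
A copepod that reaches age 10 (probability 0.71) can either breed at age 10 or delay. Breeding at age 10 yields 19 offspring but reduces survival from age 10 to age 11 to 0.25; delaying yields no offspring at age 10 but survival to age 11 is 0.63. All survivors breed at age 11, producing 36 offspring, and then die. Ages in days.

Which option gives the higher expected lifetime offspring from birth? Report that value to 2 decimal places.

breed at age 10: R₀ = 0.71 × (19 + 0.25 × 36) = 0.71 × 28.0000 = 19.8800
delay to age 11: R₀ = 0.71 × (0.63 × 36) = 0.71 × 22.6800 = 16.1028
Higher: breed at age 10 (19.8800).

19.88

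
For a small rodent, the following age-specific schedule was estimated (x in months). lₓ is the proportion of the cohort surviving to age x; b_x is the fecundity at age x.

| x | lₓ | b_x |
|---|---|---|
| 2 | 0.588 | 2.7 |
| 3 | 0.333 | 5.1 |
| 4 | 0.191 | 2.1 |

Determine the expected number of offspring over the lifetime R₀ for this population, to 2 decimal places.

3.69

R₀ = Σ lₓ b_x:
  age 2: 0.588 × 2.7 = 1.5876
  age 3: 0.333 × 5.1 = 1.6983
  age 4: 0.191 × 2.1 = 0.4011
R₀ = 1.5876 + 1.6983 + 0.4011 = 3.6870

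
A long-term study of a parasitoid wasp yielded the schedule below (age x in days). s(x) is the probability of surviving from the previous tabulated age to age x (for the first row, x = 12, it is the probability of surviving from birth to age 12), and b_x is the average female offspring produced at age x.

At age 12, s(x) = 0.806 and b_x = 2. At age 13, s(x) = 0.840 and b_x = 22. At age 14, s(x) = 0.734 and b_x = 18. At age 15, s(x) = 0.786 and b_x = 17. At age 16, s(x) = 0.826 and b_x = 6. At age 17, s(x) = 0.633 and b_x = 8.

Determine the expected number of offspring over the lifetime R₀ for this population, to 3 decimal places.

35.662

Survivorship from birth: l_x = s_12·s_13·…·s_x.
  l_12 = 0.80600
  l_13 = 0.67704
  l_14 = 0.49695
  l_15 = 0.39060
  l_16 = 0.32264
  l_17 = 0.20423
R₀ = Σ l_x b_x:
  age 12: 0.80600 × 2 = 1.6120
  age 13: 0.67704 × 22 = 14.8949
  age 14: 0.49695 × 18 = 8.9451
  age 15: 0.39060 × 17 = 6.6402
  age 16: 0.32264 × 6 = 1.9358
  age 17: 0.20423 × 8 = 1.6338
R₀ = 1.6120 + 14.8949 + 8.9451 + 6.6402 + 1.9358 + 1.6338 = 35.6619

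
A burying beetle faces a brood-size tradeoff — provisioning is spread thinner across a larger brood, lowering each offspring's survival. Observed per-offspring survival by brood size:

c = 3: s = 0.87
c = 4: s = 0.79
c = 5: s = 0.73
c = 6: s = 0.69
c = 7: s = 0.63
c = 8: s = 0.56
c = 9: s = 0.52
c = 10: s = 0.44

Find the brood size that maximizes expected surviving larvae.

9

Expected surviving larvae = c × s(c):
  c=3: 3 × 0.87 = 2.610
  c=4: 4 × 0.79 = 3.160
  c=5: 5 × 0.73 = 3.650
  c=6: 6 × 0.69 = 4.140
  c=7: 7 × 0.63 = 4.410
  c=8: 8 × 0.56 = 4.480
  c=9: 9 × 0.52 = 4.680
  c=10: 10 × 0.44 = 4.400
Maximum at c = 9 (4.680 surviving larvae).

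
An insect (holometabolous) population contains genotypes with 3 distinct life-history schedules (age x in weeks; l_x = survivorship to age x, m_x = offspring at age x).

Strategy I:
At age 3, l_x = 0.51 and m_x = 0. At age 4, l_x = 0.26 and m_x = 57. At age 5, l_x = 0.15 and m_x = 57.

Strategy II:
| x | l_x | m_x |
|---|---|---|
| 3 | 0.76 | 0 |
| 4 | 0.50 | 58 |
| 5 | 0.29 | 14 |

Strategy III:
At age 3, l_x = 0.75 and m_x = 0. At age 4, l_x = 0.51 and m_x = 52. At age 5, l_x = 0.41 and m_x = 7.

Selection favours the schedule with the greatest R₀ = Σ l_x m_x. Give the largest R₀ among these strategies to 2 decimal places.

33.06

Strategy I: R₀ = 0.51×0 + 0.26×57 + 0.15×57 = 23.3700
Strategy II: R₀ = 0.76×0 + 0.50×58 + 0.29×14 = 33.0600
Strategy III: R₀ = 0.75×0 + 0.51×52 + 0.41×7 = 29.3900
Highest R₀: strategy II with 33.0600.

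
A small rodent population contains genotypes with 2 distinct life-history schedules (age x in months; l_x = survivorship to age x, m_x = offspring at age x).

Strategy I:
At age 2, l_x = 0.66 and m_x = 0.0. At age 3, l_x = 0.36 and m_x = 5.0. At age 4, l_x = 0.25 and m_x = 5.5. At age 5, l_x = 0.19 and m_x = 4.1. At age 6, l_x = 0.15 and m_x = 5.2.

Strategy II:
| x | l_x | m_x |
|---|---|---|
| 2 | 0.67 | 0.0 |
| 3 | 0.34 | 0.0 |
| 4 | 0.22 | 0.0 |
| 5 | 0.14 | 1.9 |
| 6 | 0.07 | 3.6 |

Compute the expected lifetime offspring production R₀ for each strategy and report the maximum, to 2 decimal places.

4.73

Strategy I: R₀ = 0.66×0.0 + 0.36×5.0 + 0.25×5.5 + 0.19×4.1 + 0.15×5.2 = 4.7340
Strategy II: R₀ = 0.67×0.0 + 0.34×0.0 + 0.22×0.0 + 0.14×1.9 + 0.07×3.6 = 0.5180
Highest R₀: strategy I with 4.7340.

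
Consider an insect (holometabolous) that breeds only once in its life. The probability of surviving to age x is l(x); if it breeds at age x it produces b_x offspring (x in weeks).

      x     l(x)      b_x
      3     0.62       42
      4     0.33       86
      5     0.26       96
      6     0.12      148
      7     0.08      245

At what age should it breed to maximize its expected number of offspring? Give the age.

Expected offspring if breeding at age x = l(x) × b_x:
  age 3: 0.62 × 42 = 26.040
  age 4: 0.33 × 86 = 28.380
  age 5: 0.26 × 96 = 24.960
  age 6: 0.12 × 148 = 17.760
  age 7: 0.08 × 245 = 19.600
Maximum at age 4 (28.380).

4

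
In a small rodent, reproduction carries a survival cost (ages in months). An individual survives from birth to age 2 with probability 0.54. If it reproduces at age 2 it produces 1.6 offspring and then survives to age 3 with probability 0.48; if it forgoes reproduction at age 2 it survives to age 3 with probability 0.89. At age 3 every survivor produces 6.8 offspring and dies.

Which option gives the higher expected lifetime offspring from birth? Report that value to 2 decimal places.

breed at age 2: R₀ = 0.54 × (1.6 + 0.48 × 6.8) = 0.54 × 4.8640 = 2.6266
delay to age 3: R₀ = 0.54 × (0.89 × 6.8) = 0.54 × 6.0520 = 3.2681
Higher: delay to age 3 (3.2681).

3.27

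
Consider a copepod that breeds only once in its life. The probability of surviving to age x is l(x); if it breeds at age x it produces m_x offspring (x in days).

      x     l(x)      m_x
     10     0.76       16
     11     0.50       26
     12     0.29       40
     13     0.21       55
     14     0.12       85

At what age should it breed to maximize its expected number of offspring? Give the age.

Expected offspring if breeding at age x = l(x) × m_x:
  age 10: 0.76 × 16 = 12.160
  age 11: 0.50 × 26 = 13.000
  age 12: 0.29 × 40 = 11.600
  age 13: 0.21 × 55 = 11.550
  age 14: 0.12 × 85 = 10.200
Maximum at age 11 (13.000).

11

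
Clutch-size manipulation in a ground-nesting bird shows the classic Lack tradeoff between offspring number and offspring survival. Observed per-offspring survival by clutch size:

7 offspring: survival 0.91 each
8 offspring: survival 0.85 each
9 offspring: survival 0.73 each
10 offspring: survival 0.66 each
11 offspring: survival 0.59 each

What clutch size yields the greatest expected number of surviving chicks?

8

Expected surviving chicks = c × s(c):
  c=7: 7 × 0.91 = 6.370
  c=8: 8 × 0.85 = 6.800
  c=9: 9 × 0.73 = 6.570
  c=10: 10 × 0.66 = 6.600
  c=11: 11 × 0.59 = 6.490
Maximum at c = 8 (6.800 surviving chicks).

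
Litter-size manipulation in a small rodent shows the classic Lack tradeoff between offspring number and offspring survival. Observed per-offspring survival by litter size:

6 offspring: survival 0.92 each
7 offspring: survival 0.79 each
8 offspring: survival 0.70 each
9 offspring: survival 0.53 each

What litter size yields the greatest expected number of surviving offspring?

Expected surviving offspring = c × s(c):
  c=6: 6 × 0.92 = 5.520
  c=7: 7 × 0.79 = 5.530
  c=8: 8 × 0.70 = 5.600
  c=9: 9 × 0.53 = 4.770
Maximum at c = 8 (5.600 surviving offspring).

8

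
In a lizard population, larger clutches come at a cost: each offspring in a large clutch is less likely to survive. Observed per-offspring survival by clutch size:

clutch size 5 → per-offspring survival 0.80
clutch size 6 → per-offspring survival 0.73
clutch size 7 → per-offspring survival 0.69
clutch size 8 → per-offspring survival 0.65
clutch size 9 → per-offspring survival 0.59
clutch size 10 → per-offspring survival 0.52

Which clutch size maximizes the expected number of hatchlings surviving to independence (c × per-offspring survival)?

9

Expected hatchlings surviving to independence = c × s(c):
  c=5: 5 × 0.80 = 4.000
  c=6: 6 × 0.73 = 4.380
  c=7: 7 × 0.69 = 4.830
  c=8: 8 × 0.65 = 5.200
  c=9: 9 × 0.59 = 5.310
  c=10: 10 × 0.52 = 5.200
Maximum at c = 9 (5.310 hatchlings surviving to independence).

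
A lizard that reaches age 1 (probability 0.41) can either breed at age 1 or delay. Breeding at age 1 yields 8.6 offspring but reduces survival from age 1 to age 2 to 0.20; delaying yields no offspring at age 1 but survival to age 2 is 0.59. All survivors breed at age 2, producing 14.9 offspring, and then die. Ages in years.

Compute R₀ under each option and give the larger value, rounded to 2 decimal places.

4.75

breed at age 1: R₀ = 0.41 × (8.6 + 0.20 × 14.9) = 0.41 × 11.5800 = 4.7478
delay to age 2: R₀ = 0.41 × (0.59 × 14.9) = 0.41 × 8.7910 = 3.6043
Higher: breed at age 1 (4.7478).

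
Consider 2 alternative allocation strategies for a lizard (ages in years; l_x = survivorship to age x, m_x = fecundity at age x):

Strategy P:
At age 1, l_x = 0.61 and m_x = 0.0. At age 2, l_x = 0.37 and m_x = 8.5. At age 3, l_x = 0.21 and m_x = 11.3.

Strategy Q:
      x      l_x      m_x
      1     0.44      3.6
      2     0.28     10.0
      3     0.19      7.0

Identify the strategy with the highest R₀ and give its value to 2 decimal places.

Strategy P: R₀ = 0.61×0.0 + 0.37×8.5 + 0.21×11.3 = 5.5180
Strategy Q: R₀ = 0.44×3.6 + 0.28×10.0 + 0.19×7.0 = 5.7140
Highest R₀: strategy Q with 5.7140.

5.71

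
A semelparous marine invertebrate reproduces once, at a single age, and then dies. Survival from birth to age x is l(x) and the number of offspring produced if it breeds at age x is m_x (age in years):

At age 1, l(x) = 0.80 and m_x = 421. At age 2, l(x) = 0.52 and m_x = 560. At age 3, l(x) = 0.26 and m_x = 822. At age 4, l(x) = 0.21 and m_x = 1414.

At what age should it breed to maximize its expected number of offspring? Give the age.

1

Expected offspring if breeding at age x = l(x) × m_x:
  age 1: 0.80 × 421 = 336.800
  age 2: 0.52 × 560 = 291.200
  age 3: 0.26 × 822 = 213.720
  age 4: 0.21 × 1414 = 296.940
Maximum at age 1 (336.800).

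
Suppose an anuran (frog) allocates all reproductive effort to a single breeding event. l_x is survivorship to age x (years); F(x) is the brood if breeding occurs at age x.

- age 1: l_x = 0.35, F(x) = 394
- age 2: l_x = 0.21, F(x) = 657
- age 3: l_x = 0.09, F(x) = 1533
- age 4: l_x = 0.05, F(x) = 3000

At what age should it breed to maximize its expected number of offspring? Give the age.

4

Expected offspring if breeding at age x = l_x × F(x):
  age 1: 0.35 × 394 = 137.900
  age 2: 0.21 × 657 = 137.970
  age 3: 0.09 × 1533 = 137.970
  age 4: 0.05 × 3000 = 150.000
Maximum at age 4 (150.000).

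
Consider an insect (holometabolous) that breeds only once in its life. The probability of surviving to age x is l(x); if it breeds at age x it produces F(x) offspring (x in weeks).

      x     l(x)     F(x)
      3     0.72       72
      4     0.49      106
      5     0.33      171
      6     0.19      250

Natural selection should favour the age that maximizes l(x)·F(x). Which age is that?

Expected offspring if breeding at age x = l(x) × F(x):
  age 3: 0.72 × 72 = 51.840
  age 4: 0.49 × 106 = 51.940
  age 5: 0.33 × 171 = 56.430
  age 6: 0.19 × 250 = 47.500
Maximum at age 5 (56.430).

5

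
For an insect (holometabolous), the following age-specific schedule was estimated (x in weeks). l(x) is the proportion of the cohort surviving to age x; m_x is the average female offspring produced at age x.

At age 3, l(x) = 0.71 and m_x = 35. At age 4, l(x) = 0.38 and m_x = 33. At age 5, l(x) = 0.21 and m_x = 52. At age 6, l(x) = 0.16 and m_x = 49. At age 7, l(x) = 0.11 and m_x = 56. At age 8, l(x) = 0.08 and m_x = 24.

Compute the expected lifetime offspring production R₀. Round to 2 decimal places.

R₀ = Σ l(x) m_x:
  age 3: 0.71 × 35 = 24.8500
  age 4: 0.38 × 33 = 12.5400
  age 5: 0.21 × 52 = 10.9200
  age 6: 0.16 × 49 = 7.8400
  age 7: 0.11 × 56 = 6.1600
  age 8: 0.08 × 24 = 1.9200
R₀ = 24.8500 + 12.5400 + 10.9200 + 7.8400 + 6.1600 + 1.9200 = 64.2300

64.23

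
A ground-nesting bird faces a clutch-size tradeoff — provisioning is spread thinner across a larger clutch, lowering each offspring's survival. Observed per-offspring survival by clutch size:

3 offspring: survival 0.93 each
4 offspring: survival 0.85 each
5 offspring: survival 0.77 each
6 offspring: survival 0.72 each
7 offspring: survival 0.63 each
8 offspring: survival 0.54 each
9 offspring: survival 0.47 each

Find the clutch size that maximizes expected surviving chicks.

Expected surviving chicks = c × s(c):
  c=3: 3 × 0.93 = 2.790
  c=4: 4 × 0.85 = 3.400
  c=5: 5 × 0.77 = 3.850
  c=6: 6 × 0.72 = 4.320
  c=7: 7 × 0.63 = 4.410
  c=8: 8 × 0.54 = 4.320
  c=9: 9 × 0.47 = 4.230
Maximum at c = 7 (4.410 surviving chicks).

7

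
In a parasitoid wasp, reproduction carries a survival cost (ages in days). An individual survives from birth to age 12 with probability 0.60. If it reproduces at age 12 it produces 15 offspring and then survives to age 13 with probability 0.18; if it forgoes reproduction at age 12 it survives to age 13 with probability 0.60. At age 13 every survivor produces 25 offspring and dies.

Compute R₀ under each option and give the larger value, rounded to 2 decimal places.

11.70

breed at age 12: R₀ = 0.60 × (15 + 0.18 × 25) = 0.60 × 19.5000 = 11.7000
delay to age 13: R₀ = 0.60 × (0.60 × 25) = 0.60 × 15.0000 = 9.0000
Higher: breed at age 12 (11.7000).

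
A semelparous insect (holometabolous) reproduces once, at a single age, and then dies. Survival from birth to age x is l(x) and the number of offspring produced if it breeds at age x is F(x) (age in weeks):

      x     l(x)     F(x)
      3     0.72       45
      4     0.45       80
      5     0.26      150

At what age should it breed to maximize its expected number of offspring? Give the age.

5

Expected offspring if breeding at age x = l(x) × F(x):
  age 3: 0.72 × 45 = 32.400
  age 4: 0.45 × 80 = 36.000
  age 5: 0.26 × 150 = 39.000
Maximum at age 5 (39.000).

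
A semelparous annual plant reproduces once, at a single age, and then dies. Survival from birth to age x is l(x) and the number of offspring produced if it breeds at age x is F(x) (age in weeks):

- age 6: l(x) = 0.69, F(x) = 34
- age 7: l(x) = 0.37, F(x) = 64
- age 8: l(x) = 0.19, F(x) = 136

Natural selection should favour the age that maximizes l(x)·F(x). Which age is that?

Expected offspring if breeding at age x = l(x) × F(x):
  age 6: 0.69 × 34 = 23.460
  age 7: 0.37 × 64 = 23.680
  age 8: 0.19 × 136 = 25.840
Maximum at age 8 (25.840).

8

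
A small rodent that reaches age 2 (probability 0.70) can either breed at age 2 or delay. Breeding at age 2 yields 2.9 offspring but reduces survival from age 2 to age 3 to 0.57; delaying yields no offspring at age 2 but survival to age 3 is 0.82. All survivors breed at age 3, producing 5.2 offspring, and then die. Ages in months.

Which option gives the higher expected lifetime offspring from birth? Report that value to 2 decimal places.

breed at age 2: R₀ = 0.70 × (2.9 + 0.57 × 5.2) = 0.70 × 5.8640 = 4.1048
delay to age 3: R₀ = 0.70 × (0.82 × 5.2) = 0.70 × 4.2640 = 2.9848
Higher: breed at age 2 (4.1048).

4.10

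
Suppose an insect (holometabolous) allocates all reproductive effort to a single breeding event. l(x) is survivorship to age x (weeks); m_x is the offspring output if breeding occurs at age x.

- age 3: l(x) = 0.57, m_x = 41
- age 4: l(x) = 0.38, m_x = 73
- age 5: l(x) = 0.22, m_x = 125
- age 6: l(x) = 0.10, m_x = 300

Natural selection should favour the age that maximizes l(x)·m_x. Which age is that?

6

Expected offspring if breeding at age x = l(x) × m_x:
  age 3: 0.57 × 41 = 23.370
  age 4: 0.38 × 73 = 27.740
  age 5: 0.22 × 125 = 27.500
  age 6: 0.10 × 300 = 30.000
Maximum at age 6 (30.000).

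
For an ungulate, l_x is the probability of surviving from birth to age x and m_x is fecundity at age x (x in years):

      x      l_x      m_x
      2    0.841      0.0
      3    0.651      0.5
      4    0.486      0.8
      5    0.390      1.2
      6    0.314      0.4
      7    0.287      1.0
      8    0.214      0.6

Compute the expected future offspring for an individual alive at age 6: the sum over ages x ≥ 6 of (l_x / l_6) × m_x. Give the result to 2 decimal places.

1.72

l_6 = 0.314. Conditional survival from age 6 to x is l_x / l_6.
  x=6: (0.314/0.314) × 0.4 = 0.4000
  x=7: (0.287/0.314) × 1.0 = 0.9140
  x=8: (0.214/0.314) × 0.6 = 0.4089
Sum = 0.4000 + 0.9140 + 0.4089 = 1.7229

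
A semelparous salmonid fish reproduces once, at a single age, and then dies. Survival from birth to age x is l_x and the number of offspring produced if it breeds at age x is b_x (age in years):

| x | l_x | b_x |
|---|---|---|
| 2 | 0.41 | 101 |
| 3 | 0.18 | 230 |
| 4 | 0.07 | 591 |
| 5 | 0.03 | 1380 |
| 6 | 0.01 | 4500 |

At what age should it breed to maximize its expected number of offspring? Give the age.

6

Expected offspring if breeding at age x = l_x × b_x:
  age 2: 0.41 × 101 = 41.410
  age 3: 0.18 × 230 = 41.400
  age 4: 0.07 × 591 = 41.370
  age 5: 0.03 × 1380 = 41.400
  age 6: 0.01 × 4500 = 45.000
Maximum at age 6 (45.000).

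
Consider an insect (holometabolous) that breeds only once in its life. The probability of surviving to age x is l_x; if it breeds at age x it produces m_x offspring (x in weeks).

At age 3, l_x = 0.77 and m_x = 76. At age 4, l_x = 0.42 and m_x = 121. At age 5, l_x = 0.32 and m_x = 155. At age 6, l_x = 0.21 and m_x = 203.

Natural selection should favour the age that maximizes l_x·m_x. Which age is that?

Expected offspring if breeding at age x = l_x × m_x:
  age 3: 0.77 × 76 = 58.520
  age 4: 0.42 × 121 = 50.820
  age 5: 0.32 × 155 = 49.600
  age 6: 0.21 × 203 = 42.630
Maximum at age 3 (58.520).

3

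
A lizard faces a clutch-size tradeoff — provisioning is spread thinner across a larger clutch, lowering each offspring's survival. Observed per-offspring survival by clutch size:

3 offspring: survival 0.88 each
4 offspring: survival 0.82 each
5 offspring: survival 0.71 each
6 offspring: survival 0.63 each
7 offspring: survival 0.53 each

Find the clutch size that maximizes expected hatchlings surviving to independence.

Expected hatchlings surviving to independence = c × s(c):
  c=3: 3 × 0.88 = 2.640
  c=4: 4 × 0.82 = 3.280
  c=5: 5 × 0.71 = 3.550
  c=6: 6 × 0.63 = 3.780
  c=7: 7 × 0.53 = 3.710
Maximum at c = 6 (3.780 hatchlings surviving to independence).

6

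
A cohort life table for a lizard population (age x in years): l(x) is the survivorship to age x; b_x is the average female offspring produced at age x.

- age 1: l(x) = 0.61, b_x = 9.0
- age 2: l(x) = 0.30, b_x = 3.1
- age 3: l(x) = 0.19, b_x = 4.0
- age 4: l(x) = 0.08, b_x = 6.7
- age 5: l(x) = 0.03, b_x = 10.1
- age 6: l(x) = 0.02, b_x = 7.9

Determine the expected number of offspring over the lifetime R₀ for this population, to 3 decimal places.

R₀ = Σ l(x) b_x:
  age 1: 0.61 × 9.0 = 5.4900
  age 2: 0.30 × 3.1 = 0.9300
  age 3: 0.19 × 4.0 = 0.7600
  age 4: 0.08 × 6.7 = 0.5360
  age 5: 0.03 × 10.1 = 0.3030
  age 6: 0.02 × 7.9 = 0.1580
R₀ = 5.4900 + 0.9300 + 0.7600 + 0.5360 + 0.3030 + 0.1580 = 8.1770

8.177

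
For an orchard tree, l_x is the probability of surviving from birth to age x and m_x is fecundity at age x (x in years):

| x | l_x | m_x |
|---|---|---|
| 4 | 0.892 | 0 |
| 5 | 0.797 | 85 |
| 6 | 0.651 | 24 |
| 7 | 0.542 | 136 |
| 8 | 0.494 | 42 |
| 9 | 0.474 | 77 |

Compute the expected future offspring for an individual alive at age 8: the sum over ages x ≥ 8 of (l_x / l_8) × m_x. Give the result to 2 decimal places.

115.88

l_8 = 0.494. Conditional survival from age 8 to x is l_x / l_8.
  x=8: (0.494/0.494) × 42 = 42.0000
  x=9: (0.474/0.494) × 77 = 73.8826
Sum = 42.0000 + 73.8826 = 115.8826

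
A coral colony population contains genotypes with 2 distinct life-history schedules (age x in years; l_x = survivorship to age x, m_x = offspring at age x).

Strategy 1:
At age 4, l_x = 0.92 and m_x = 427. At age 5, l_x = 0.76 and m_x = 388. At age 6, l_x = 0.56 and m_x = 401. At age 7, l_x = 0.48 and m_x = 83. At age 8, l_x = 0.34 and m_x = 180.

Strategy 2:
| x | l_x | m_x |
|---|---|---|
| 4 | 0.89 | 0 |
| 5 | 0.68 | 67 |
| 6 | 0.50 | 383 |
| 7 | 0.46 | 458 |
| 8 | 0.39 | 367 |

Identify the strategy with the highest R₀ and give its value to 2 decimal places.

Strategy 1: R₀ = 0.92×427 + 0.76×388 + 0.56×401 + 0.48×83 + 0.34×180 = 1013.3200
Strategy 2: R₀ = 0.89×0 + 0.68×67 + 0.50×383 + 0.46×458 + 0.39×367 = 590.8700
Highest R₀: strategy 1 with 1013.3200.

1013.32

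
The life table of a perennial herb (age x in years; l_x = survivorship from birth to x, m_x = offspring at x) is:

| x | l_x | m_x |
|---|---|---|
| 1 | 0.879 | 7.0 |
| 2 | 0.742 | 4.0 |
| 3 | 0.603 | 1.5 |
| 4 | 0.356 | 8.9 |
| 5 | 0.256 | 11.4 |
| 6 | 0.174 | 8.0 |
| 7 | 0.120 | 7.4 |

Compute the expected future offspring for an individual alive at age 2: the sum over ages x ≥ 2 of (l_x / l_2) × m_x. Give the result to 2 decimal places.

l_2 = 0.742. Conditional survival from age 2 to x is l_x / l_2.
  x=2: (0.742/0.742) × 4.0 = 4.0000
  x=3: (0.603/0.742) × 1.5 = 1.2190
  x=4: (0.356/0.742) × 8.9 = 4.2701
  x=5: (0.256/0.742) × 11.4 = 3.9332
  x=6: (0.174/0.742) × 8.0 = 1.8760
  x=7: (0.120/0.742) × 7.4 = 1.1968
Sum = 4.0000 + 1.2190 + 4.2701 + 3.9332 + 1.8760 + 1.1968 = 16.4950

16.50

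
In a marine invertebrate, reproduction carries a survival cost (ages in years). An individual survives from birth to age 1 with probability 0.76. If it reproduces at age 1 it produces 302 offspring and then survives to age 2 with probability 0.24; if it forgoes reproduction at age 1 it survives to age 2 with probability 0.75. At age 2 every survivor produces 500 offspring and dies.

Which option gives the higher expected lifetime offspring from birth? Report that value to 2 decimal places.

breed at age 1: R₀ = 0.76 × (302 + 0.24 × 500) = 0.76 × 422.0000 = 320.7200
delay to age 2: R₀ = 0.76 × (0.75 × 500) = 0.76 × 375.0000 = 285.0000
Higher: breed at age 1 (320.7200).

320.72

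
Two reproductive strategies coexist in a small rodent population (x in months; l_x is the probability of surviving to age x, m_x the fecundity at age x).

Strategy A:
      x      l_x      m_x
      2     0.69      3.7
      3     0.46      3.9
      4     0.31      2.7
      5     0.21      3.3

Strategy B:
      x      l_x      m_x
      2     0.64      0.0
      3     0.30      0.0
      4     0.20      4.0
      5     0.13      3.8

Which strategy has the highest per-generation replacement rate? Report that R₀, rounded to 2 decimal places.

Strategy A: R₀ = 0.69×3.7 + 0.46×3.9 + 0.31×2.7 + 0.21×3.3 = 5.8770
Strategy B: R₀ = 0.64×0.0 + 0.30×0.0 + 0.20×4.0 + 0.13×3.8 = 1.2940
Highest R₀: strategy A with 5.8770.

5.88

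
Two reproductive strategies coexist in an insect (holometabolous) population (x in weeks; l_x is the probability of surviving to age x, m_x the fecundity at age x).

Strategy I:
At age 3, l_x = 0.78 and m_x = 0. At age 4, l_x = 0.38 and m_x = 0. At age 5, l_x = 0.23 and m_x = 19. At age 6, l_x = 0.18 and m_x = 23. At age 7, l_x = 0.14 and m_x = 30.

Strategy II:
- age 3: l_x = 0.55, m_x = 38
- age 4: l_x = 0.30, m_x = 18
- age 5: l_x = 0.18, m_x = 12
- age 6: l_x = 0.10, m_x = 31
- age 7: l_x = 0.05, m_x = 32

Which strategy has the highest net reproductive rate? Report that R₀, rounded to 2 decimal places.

33.16

Strategy I: R₀ = 0.78×0 + 0.38×0 + 0.23×19 + 0.18×23 + 0.14×30 = 12.7100
Strategy II: R₀ = 0.55×38 + 0.30×18 + 0.18×12 + 0.10×31 + 0.05×32 = 33.1600
Highest R₀: strategy II with 33.1600.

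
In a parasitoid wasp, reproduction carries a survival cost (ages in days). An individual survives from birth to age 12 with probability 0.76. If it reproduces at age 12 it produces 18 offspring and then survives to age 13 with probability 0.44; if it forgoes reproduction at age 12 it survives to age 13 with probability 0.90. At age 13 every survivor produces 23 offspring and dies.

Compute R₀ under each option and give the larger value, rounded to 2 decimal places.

21.37

breed at age 12: R₀ = 0.76 × (18 + 0.44 × 23) = 0.76 × 28.1200 = 21.3712
delay to age 13: R₀ = 0.76 × (0.90 × 23) = 0.76 × 20.7000 = 15.7320
Higher: breed at age 12 (21.3712).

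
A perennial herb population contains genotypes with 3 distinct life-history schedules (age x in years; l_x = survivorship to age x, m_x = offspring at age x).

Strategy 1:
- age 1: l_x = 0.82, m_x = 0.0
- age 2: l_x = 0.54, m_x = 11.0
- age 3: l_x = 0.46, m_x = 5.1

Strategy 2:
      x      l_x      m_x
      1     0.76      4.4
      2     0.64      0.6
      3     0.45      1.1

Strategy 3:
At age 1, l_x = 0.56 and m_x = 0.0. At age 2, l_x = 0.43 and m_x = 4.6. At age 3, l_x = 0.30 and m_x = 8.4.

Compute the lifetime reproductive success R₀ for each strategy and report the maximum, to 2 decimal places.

8.29

Strategy 1: R₀ = 0.82×0.0 + 0.54×11.0 + 0.46×5.1 = 8.2860
Strategy 2: R₀ = 0.76×4.4 + 0.64×0.6 + 0.45×1.1 = 4.2230
Strategy 3: R₀ = 0.56×0.0 + 0.43×4.6 + 0.30×8.4 = 4.4980
Highest R₀: strategy 1 with 8.2860.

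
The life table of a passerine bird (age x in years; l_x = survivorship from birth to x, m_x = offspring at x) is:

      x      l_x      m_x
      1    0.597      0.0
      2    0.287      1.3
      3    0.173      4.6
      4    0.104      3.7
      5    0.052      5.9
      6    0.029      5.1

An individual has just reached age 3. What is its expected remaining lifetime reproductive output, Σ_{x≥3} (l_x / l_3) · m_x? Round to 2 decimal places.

9.45

l_3 = 0.173. Conditional survival from age 3 to x is l_x / l_3.
  x=3: (0.173/0.173) × 4.6 = 4.6000
  x=4: (0.104/0.173) × 3.7 = 2.2243
  x=5: (0.052/0.173) × 5.9 = 1.7734
  x=6: (0.029/0.173) × 5.1 = 0.8549
Sum = 4.6000 + 2.2243 + 1.7734 + 0.8549 = 9.4526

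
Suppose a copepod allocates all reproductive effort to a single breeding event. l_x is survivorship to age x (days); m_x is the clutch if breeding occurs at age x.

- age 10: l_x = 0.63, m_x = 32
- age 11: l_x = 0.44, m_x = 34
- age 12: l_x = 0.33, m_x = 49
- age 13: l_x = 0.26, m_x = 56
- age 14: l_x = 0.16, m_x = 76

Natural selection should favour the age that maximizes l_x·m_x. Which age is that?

Expected offspring if breeding at age x = l_x × m_x:
  age 10: 0.63 × 32 = 20.160
  age 11: 0.44 × 34 = 14.960
  age 12: 0.33 × 49 = 16.170
  age 13: 0.26 × 56 = 14.560
  age 14: 0.16 × 76 = 12.160
Maximum at age 10 (20.160).

10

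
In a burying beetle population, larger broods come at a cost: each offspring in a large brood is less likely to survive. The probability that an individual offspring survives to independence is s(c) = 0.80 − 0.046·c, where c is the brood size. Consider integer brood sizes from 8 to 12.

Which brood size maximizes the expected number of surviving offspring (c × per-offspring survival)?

9

Expected surviving offspring = c × s(c):
  c=8: 8 × 0.432 = 3.456
  c=9: 9 × 0.386 = 3.474
  c=10: 10 × 0.340 = 3.400
  c=11: 11 × 0.294 = 3.234
  c=12: 12 × 0.248 = 2.976
Maximum at c = 9 (3.474 surviving offspring).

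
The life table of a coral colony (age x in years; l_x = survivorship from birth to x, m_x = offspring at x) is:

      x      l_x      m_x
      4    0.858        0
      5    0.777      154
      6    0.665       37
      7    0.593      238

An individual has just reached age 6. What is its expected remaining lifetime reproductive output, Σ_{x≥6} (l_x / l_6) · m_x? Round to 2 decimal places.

249.23

l_6 = 0.665. Conditional survival from age 6 to x is l_x / l_6.
  x=6: (0.665/0.665) × 37 = 37.0000
  x=7: (0.593/0.665) × 238 = 212.2316
Sum = 37.0000 + 212.2316 = 249.2316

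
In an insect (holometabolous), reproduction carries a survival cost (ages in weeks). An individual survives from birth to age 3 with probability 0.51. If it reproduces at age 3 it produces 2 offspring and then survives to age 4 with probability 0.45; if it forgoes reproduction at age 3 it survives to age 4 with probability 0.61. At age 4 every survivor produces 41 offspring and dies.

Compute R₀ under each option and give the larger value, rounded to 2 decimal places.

breed at age 3: R₀ = 0.51 × (2 + 0.45 × 41) = 0.51 × 20.4500 = 10.4295
delay to age 4: R₀ = 0.51 × (0.61 × 41) = 0.51 × 25.0100 = 12.7551
Higher: delay to age 4 (12.7551).

12.76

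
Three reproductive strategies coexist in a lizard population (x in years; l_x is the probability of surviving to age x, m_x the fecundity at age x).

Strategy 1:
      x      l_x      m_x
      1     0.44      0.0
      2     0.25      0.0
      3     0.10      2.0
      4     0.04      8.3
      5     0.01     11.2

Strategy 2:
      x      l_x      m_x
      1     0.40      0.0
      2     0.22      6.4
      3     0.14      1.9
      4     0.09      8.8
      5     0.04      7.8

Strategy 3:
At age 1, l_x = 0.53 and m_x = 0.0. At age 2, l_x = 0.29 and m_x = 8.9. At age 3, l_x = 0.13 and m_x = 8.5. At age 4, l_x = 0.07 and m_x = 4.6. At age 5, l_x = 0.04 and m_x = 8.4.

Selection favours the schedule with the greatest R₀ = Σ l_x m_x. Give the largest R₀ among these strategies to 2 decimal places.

4.34

Strategy 1: R₀ = 0.44×0.0 + 0.25×0.0 + 0.10×2.0 + 0.04×8.3 + 0.01×11.2 = 0.6440
Strategy 2: R₀ = 0.40×0.0 + 0.22×6.4 + 0.14×1.9 + 0.09×8.8 + 0.04×7.8 = 2.7780
Strategy 3: R₀ = 0.53×0.0 + 0.29×8.9 + 0.13×8.5 + 0.07×4.6 + 0.04×8.4 = 4.3440
Highest R₀: strategy 3 with 4.3440.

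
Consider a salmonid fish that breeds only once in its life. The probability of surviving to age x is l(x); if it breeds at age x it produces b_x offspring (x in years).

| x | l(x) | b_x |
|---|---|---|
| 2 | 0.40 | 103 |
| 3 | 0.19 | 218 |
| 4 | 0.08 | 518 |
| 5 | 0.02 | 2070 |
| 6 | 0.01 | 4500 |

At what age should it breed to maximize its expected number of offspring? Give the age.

Expected offspring if breeding at age x = l(x) × b_x:
  age 2: 0.40 × 103 = 41.200
  age 3: 0.19 × 218 = 41.420
  age 4: 0.08 × 518 = 41.440
  age 5: 0.02 × 2070 = 41.400
  age 6: 0.01 × 4500 = 45.000
Maximum at age 6 (45.000).

6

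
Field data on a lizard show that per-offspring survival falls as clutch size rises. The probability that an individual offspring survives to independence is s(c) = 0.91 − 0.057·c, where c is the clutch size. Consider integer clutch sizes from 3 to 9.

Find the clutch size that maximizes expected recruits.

8

Expected recruits = c × s(c):
  c=3: 3 × 0.739 = 2.217
  c=4: 4 × 0.682 = 2.728
  c=5: 5 × 0.625 = 3.125
  c=6: 6 × 0.568 = 3.408
  c=7: 7 × 0.511 = 3.577
  c=8: 8 × 0.454 = 3.632
  c=9: 9 × 0.397 = 3.573
Maximum at c = 8 (3.632 recruits).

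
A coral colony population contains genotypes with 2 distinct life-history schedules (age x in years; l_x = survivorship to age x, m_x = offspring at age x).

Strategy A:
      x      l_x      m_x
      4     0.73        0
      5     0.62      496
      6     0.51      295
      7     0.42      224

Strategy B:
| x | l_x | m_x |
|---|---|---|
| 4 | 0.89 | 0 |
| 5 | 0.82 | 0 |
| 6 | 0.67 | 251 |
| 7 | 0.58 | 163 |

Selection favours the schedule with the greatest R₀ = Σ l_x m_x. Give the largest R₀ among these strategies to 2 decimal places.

552.05

Strategy A: R₀ = 0.73×0 + 0.62×496 + 0.51×295 + 0.42×224 = 552.0500
Strategy B: R₀ = 0.89×0 + 0.82×0 + 0.67×251 + 0.58×163 = 262.7100
Highest R₀: strategy A with 552.0500.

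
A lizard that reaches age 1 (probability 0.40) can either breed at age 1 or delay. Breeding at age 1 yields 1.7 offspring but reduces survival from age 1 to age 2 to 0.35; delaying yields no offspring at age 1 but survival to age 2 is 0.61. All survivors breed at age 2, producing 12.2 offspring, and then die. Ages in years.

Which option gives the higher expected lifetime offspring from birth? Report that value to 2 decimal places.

2.98

breed at age 1: R₀ = 0.40 × (1.7 + 0.35 × 12.2) = 0.40 × 5.9700 = 2.3880
delay to age 2: R₀ = 0.40 × (0.61 × 12.2) = 0.40 × 7.4420 = 2.9768
Higher: delay to age 2 (2.9768).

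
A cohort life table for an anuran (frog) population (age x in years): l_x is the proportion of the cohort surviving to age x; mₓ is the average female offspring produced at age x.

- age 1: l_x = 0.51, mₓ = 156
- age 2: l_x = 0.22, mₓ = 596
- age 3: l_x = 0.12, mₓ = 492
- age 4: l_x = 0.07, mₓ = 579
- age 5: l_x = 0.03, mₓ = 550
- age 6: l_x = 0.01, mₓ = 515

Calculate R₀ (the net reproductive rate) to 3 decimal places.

331.900

R₀ = Σ l_x mₓ:
  age 1: 0.51 × 156 = 79.5600
  age 2: 0.22 × 596 = 131.1200
  age 3: 0.12 × 492 = 59.0400
  age 4: 0.07 × 579 = 40.5300
  age 5: 0.03 × 550 = 16.5000
  age 6: 0.01 × 515 = 5.1500
R₀ = 79.5600 + 131.1200 + 59.0400 + 40.5300 + 16.5000 + 5.1500 = 331.9000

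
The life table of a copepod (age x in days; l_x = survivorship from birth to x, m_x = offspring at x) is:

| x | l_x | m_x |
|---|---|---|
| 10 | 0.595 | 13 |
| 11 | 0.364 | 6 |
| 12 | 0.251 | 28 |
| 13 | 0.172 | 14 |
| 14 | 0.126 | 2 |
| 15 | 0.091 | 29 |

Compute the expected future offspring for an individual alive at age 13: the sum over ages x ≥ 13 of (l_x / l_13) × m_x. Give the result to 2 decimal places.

30.81

l_13 = 0.172. Conditional survival from age 13 to x is l_x / l_13.
  x=13: (0.172/0.172) × 14 = 14.0000
  x=14: (0.126/0.172) × 2 = 1.4651
  x=15: (0.091/0.172) × 29 = 15.3430
Sum = 14.0000 + 1.4651 + 15.3430 = 30.8081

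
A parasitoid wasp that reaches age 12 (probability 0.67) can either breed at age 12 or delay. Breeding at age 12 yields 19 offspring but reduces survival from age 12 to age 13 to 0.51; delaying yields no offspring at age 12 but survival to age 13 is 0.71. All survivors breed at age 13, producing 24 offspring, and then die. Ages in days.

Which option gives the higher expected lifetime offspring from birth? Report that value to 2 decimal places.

20.93

breed at age 12: R₀ = 0.67 × (19 + 0.51 × 24) = 0.67 × 31.2400 = 20.9308
delay to age 13: R₀ = 0.67 × (0.71 × 24) = 0.67 × 17.0400 = 11.4168
Higher: breed at age 12 (20.9308).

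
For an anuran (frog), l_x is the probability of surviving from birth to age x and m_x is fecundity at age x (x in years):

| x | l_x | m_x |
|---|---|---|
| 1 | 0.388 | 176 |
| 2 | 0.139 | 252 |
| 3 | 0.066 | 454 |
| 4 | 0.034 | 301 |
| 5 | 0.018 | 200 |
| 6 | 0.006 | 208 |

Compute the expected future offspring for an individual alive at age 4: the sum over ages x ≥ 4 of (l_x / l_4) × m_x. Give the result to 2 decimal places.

443.59

l_4 = 0.034. Conditional survival from age 4 to x is l_x / l_4.
  x=4: (0.034/0.034) × 301 = 301.0000
  x=5: (0.018/0.034) × 200 = 105.8824
  x=6: (0.006/0.034) × 208 = 36.7059
Sum = 301.0000 + 105.8824 + 36.7059 = 443.5882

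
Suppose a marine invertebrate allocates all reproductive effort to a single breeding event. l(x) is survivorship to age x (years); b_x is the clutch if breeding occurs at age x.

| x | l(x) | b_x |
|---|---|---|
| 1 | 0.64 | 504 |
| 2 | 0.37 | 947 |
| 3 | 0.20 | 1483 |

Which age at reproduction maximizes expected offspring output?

Expected offspring if breeding at age x = l(x) × b_x:
  age 1: 0.64 × 504 = 322.560
  age 2: 0.37 × 947 = 350.390
  age 3: 0.20 × 1483 = 296.600
Maximum at age 2 (350.390).

2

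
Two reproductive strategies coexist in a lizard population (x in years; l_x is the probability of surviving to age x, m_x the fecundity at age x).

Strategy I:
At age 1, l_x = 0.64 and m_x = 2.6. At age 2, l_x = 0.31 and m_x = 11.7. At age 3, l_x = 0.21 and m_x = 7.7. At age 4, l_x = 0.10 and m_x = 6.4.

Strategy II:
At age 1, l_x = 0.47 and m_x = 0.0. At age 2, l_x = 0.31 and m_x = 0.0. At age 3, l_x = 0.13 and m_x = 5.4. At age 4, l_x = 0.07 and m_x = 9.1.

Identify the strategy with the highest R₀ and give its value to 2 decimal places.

Strategy I: R₀ = 0.64×2.6 + 0.31×11.7 + 0.21×7.7 + 0.10×6.4 = 7.5480
Strategy II: R₀ = 0.47×0.0 + 0.31×0.0 + 0.13×5.4 + 0.07×9.1 = 1.3390
Highest R₀: strategy I with 7.5480.

7.55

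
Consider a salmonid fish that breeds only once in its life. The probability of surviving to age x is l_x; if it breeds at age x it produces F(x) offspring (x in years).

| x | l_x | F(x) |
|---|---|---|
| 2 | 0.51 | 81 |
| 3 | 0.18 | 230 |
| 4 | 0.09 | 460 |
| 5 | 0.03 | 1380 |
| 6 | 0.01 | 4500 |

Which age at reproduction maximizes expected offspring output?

6

Expected offspring if breeding at age x = l_x × F(x):
  age 2: 0.51 × 81 = 41.310
  age 3: 0.18 × 230 = 41.400
  age 4: 0.09 × 460 = 41.400
  age 5: 0.03 × 1380 = 41.400
  age 6: 0.01 × 4500 = 45.000
Maximum at age 6 (45.000).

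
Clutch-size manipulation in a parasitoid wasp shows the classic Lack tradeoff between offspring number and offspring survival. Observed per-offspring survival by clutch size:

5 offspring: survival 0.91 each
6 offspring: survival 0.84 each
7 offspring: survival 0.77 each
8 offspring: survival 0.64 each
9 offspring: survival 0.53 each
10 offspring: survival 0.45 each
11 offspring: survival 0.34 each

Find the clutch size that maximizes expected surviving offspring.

Expected surviving offspring = c × s(c):
  c=5: 5 × 0.91 = 4.550
  c=6: 6 × 0.84 = 5.040
  c=7: 7 × 0.77 = 5.390
  c=8: 8 × 0.64 = 5.120
  c=9: 9 × 0.53 = 4.770
  c=10: 10 × 0.45 = 4.500
  c=11: 11 × 0.34 = 3.740
Maximum at c = 7 (5.390 surviving offspring).

7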